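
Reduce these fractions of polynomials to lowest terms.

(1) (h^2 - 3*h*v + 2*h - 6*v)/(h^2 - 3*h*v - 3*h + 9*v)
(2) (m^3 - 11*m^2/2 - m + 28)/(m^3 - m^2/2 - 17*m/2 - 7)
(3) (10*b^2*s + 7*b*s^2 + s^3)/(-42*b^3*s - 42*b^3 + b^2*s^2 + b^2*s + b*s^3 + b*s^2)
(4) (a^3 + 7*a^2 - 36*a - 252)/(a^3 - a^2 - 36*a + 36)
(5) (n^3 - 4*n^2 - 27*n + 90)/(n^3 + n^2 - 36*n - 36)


(1) = (h + 2)/(h - 3)
(2) = (m - 4)/(m + 1)
(3) = (10*b^2*s + 7*b*s^2 + s^3)/(-42*b^3*s - 42*b^3 + b^2*s^2 + b^2*s + b*s^3 + b*s^2)
(4) = (a + 7)/(a - 1)
(5) = (n^2 + 2*n - 15)/(n^2 + 7*n + 6)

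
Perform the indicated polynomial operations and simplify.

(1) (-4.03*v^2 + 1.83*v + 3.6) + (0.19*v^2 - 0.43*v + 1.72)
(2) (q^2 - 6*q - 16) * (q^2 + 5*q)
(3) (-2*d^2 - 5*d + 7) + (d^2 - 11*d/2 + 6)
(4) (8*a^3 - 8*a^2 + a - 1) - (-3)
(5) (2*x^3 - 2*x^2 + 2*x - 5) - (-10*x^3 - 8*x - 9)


(1) = -3.84*v^2 + 1.4*v + 5.32
(2) = q^4 - q^3 - 46*q^2 - 80*q
(3) = -d^2 - 21*d/2 + 13
(4) = 8*a^3 - 8*a^2 + a + 2
(5) = 12*x^3 - 2*x^2 + 10*x + 4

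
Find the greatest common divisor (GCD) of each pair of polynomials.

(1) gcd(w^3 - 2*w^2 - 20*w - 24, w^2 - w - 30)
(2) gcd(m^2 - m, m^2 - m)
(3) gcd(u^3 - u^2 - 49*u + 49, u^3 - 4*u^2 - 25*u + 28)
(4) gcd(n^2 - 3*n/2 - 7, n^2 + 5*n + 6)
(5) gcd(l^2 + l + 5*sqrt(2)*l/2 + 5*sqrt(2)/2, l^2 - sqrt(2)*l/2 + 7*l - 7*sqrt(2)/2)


(1) = gcd((w - 6)*(w + 2)^2, (w - 6)*(w + 5)) = w - 6
(2) = m^2 - m
(3) = gcd((u - 7)*(u - 1)*(u + 7), (u - 7)*(u - 1)*(u + 4)) = u^2 - 8*u + 7
(4) = gcd((n - 7/2)*(n + 2), (n + 2)*(n + 3)) = n + 2
(5) = gcd((l + 1)*(l + 5*sqrt(2)/2), (l + 7)*(l - sqrt(2)/2)) = 1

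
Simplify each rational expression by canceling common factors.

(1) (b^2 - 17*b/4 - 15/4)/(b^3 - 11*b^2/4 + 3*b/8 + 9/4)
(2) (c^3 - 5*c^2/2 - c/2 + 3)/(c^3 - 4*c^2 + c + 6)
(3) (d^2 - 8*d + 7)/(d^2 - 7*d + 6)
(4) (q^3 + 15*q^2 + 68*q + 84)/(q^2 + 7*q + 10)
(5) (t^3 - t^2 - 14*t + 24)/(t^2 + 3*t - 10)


(1) = (2*b - 10)/(2*b^2 - 7*b + 6)
(2) = (2*c - 3)/(2*c - 6)
(3) = (d - 7)/(d - 6)
(4) = (q^2 + 13*q + 42)/(q + 5)
(5) = (t^2 + t - 12)/(t + 5)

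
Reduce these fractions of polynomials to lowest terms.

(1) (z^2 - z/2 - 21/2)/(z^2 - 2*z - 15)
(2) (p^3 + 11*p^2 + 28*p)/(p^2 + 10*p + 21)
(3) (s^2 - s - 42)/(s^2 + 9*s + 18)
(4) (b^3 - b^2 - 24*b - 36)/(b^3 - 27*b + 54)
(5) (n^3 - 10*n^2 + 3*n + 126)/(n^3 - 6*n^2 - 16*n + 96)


(1) = (2*z - 7)/(2*z - 10)
(2) = (p^2 + 4*p)/(p + 3)
(3) = (s - 7)/(s + 3)
(4) = (b^3 - b^2 - 24*b - 36)/(b^3 - 27*b + 54)
(5) = (n^2 - 4*n - 21)/(n^2 - 16)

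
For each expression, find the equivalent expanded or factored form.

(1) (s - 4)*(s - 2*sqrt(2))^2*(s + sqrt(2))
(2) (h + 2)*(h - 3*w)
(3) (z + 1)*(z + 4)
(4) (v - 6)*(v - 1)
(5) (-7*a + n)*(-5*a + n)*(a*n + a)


(1) = s^4 - 3*sqrt(2)*s^3 - 4*s^3 + 12*sqrt(2)*s^2 + 8*sqrt(2)*s - 32*sqrt(2)
(2) = h^2 - 3*h*w + 2*h - 6*w
(3) = z^2 + 5*z + 4
(4) = v^2 - 7*v + 6
(5) = 35*a^3*n + 35*a^3 - 12*a^2*n^2 - 12*a^2*n + a*n^3 + a*n^2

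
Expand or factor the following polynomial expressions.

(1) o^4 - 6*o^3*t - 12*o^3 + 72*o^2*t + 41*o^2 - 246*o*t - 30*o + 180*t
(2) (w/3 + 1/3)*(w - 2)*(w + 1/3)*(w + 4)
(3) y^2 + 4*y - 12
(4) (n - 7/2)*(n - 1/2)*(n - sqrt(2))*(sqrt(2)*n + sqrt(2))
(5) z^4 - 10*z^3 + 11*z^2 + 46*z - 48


(1) = (o - 6)*(o - 5)*(o - 1)*(o - 6*t)
(2) = w^4/3 + 10*w^3/9 - 5*w^2/3 - 10*w/3 - 8/9
(3) = (y - 2)*(y + 6)
(4) = sqrt(2)*n^4 - 3*sqrt(2)*n^3 - 2*n^3 - 9*sqrt(2)*n^2/4 + 6*n^2 + 7*sqrt(2)*n/4 + 9*n/2 - 7/2
(5) = (z - 8)*(z - 3)*(z - 1)*(z + 2)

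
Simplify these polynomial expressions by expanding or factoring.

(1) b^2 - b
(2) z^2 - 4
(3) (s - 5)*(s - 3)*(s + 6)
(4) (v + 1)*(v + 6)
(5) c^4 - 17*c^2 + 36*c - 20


(1) = b*(b - 1)
(2) = (z - 2)*(z + 2)
(3) = s^3 - 2*s^2 - 33*s + 90
(4) = v^2 + 7*v + 6
(5) = (c - 2)^2*(c - 1)*(c + 5)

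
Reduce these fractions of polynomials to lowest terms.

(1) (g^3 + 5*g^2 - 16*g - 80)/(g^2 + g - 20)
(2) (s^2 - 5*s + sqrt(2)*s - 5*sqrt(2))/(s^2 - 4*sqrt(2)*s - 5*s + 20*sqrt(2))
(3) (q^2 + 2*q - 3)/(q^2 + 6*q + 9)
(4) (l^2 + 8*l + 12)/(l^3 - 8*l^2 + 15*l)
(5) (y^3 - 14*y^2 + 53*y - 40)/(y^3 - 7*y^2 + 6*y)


(1) = g + 4
(2) = (s + sqrt(2))/(s - 4*sqrt(2))
(3) = (q - 1)/(q + 3)
(4) = (l^2 + 8*l + 12)/(l^3 - 8*l^2 + 15*l)
(5) = (y^2 - 13*y + 40)/(y^2 - 6*y)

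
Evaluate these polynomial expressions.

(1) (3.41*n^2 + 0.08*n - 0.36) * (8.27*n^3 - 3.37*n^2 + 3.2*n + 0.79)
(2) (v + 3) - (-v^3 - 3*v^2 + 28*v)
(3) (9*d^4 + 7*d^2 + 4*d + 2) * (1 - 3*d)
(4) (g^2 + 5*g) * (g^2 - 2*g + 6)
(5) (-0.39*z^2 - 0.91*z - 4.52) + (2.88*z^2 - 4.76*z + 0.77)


(1) = 28.2007*n^5 - 10.8301*n^4 + 7.6652*n^3 + 4.1631*n^2 - 1.0888*n - 0.2844
(2) = v^3 + 3*v^2 - 27*v + 3
(3) = -27*d^5 + 9*d^4 - 21*d^3 - 5*d^2 - 2*d + 2
(4) = g^4 + 3*g^3 - 4*g^2 + 30*g
(5) = 2.49*z^2 - 5.67*z - 3.75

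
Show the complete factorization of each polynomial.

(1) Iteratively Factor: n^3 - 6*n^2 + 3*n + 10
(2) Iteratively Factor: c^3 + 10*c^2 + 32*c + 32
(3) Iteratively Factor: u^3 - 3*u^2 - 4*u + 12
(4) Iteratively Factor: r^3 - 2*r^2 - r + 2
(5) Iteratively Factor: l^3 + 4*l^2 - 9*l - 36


(1) = (n - 2)*(n^2 - 4*n - 5) = (n - 2)*(n + 1)*(n - 5)
(2) = (c + 4)*(c^2 + 6*c + 8) = (c + 4)^2*(c + 2)
(3) = (u - 2)*(u^2 - u - 6) = (u - 2)*(u + 2)*(u - 3)
(4) = (r - 1)*(r^2 - r - 2) = (r - 1)*(r + 1)*(r - 2)
(5) = (l + 4)*(l^2 - 9) = (l + 3)*(l + 4)*(l - 3)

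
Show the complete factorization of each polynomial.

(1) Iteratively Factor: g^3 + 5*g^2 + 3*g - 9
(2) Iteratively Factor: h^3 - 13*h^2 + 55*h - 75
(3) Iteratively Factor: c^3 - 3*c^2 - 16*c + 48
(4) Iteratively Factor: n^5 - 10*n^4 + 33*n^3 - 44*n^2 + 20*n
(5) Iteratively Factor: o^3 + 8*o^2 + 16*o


(1) = (g - 1)*(g^2 + 6*g + 9) = (g - 1)*(g + 3)*(g + 3)
(2) = (h - 3)*(h^2 - 10*h + 25) = (h - 5)*(h - 3)*(h - 5)
(3) = (c - 4)*(c^2 + c - 12) = (c - 4)*(c + 4)*(c - 3)
(4) = (n)*(n^4 - 10*n^3 + 33*n^2 - 44*n + 20) = n*(n - 1)*(n^3 - 9*n^2 + 24*n - 20) = n*(n - 2)*(n - 1)*(n^2 - 7*n + 10) = n*(n - 5)*(n - 2)*(n - 1)*(n - 2)
(5) = (o + 4)*(o^2 + 4*o) = o*(o + 4)*(o + 4)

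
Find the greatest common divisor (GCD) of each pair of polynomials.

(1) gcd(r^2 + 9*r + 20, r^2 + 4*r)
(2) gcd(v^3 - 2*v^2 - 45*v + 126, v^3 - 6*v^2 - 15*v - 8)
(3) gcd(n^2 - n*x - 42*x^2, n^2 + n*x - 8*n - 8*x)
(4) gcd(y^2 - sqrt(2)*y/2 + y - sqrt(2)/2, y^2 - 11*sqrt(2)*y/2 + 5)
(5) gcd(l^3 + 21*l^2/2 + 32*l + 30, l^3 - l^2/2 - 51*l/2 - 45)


(1) = r + 4
(2) = gcd((v - 6)*(v - 3)*(v + 7), (v - 8)*(v + 1)^2) = 1
(3) = 1
(4) = gcd((y + 1)*(y - sqrt(2)/2), (y - 5*sqrt(2))*(y - sqrt(2)/2)) = y - sqrt(2)/2
(5) = gcd((l + 2)*(l + 5/2)*(l + 6), (l - 6)*(l + 5/2)*(l + 3)) = l + 5/2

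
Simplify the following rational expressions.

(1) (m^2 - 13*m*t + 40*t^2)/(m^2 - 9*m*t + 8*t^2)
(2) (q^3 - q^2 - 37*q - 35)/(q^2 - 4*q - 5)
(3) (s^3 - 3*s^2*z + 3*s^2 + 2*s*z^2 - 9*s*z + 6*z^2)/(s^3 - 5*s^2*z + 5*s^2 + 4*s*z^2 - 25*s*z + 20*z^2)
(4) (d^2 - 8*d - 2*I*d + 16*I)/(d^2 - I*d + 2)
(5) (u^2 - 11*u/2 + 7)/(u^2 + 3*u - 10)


(1) = (-m + 5*t)/(-m + t)
(2) = (q^2 - 2*q - 35)/(q - 5)
(3) = (-s^2 + 2*s*z - 3*s + 6*z)/(-s^2 + 4*s*z - 5*s + 20*z)
(4) = (d - 8)/(d + I)
(5) = (2*u - 7)/(2*u + 10)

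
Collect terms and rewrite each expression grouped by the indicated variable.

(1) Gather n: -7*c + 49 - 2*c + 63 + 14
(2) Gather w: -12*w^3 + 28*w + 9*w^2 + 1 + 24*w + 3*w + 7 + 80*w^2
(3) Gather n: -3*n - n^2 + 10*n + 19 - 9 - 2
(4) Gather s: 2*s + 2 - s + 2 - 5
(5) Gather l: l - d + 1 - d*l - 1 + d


(1) = 126 - 9*c
(2) = -12*w^3 + 89*w^2 + 55*w + 8
(3) = -n^2 + 7*n + 8
(4) = s - 1
(5) = l*(1 - d)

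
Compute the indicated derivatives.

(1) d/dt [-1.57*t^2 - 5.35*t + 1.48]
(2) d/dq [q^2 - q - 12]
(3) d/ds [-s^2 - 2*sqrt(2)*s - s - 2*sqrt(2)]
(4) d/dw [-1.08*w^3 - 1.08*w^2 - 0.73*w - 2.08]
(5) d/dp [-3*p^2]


(1) = -3.14*t - 5.35
(2) = 2*q - 1
(3) = -2*s - 2*sqrt(2) - 1
(4) = -3.24*w^2 - 2.16*w - 0.73
(5) = -6*p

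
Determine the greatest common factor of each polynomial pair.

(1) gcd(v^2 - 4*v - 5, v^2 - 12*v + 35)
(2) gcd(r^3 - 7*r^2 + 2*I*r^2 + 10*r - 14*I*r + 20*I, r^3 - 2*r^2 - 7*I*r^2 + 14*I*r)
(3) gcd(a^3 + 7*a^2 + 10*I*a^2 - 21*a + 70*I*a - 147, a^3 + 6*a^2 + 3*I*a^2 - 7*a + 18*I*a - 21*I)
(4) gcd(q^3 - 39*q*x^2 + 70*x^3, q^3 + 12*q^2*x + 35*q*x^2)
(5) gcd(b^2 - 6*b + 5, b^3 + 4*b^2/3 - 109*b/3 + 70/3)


(1) = v - 5
(2) = gcd((r - 5)*(r - 2)*(r + 2*I), r*(r - 2)*(r - 7*I)) = r - 2
(3) = a^2 + a*(7 + 3*I) + 21*I
(4) = q + 7*x
(5) = b - 5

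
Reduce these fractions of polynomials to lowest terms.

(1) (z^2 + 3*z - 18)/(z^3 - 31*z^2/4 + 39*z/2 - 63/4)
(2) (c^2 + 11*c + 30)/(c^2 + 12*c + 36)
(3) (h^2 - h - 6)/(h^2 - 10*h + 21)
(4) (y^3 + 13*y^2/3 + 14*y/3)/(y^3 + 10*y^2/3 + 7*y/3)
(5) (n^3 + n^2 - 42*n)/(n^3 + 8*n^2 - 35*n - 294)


(1) = (4*z + 24)/(4*z^2 - 19*z + 21)
(2) = (c + 5)/(c + 6)
(3) = (h + 2)/(h - 7)
(4) = (y + 2)/(y + 1)
(5) = n/(n + 7)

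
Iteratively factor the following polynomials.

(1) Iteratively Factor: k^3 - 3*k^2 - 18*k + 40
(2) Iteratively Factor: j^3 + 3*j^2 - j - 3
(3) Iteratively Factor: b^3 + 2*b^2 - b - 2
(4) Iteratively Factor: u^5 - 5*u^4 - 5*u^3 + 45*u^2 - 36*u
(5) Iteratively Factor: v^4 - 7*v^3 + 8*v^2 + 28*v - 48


(1) = (k - 5)*(k^2 + 2*k - 8) = (k - 5)*(k - 2)*(k + 4)
(2) = (j + 1)*(j^2 + 2*j - 3) = (j + 1)*(j + 3)*(j - 1)
(3) = (b + 2)*(b^2 - 1) = (b + 1)*(b + 2)*(b - 1)
(4) = (u)*(u^4 - 5*u^3 - 5*u^2 + 45*u - 36) = u*(u - 4)*(u^3 - u^2 - 9*u + 9) = u*(u - 4)*(u + 3)*(u^2 - 4*u + 3) = u*(u - 4)*(u - 3)*(u + 3)*(u - 1)
(5) = (v + 2)*(v^3 - 9*v^2 + 26*v - 24) = (v - 3)*(v + 2)*(v^2 - 6*v + 8) = (v - 3)*(v - 2)*(v + 2)*(v - 4)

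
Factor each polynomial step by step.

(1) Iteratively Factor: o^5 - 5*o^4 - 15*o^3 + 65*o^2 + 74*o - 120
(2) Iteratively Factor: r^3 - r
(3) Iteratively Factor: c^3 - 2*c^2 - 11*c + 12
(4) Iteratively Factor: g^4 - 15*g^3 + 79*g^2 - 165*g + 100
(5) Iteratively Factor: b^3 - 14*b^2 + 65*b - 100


(1) = (o - 4)*(o^4 - o^3 - 19*o^2 - 11*o + 30) = (o - 4)*(o + 2)*(o^3 - 3*o^2 - 13*o + 15) = (o - 4)*(o - 1)*(o + 2)*(o^2 - 2*o - 15) = (o - 5)*(o - 4)*(o - 1)*(o + 2)*(o + 3)
(2) = (r + 1)*(r^2 - r) = r*(r + 1)*(r - 1)
(3) = (c - 4)*(c^2 + 2*c - 3) = (c - 4)*(c + 3)*(c - 1)
(4) = (g - 1)*(g^3 - 14*g^2 + 65*g - 100) = (g - 5)*(g - 1)*(g^2 - 9*g + 20) = (g - 5)^2*(g - 1)*(g - 4)
(5) = (b - 4)*(b^2 - 10*b + 25) = (b - 5)*(b - 4)*(b - 5)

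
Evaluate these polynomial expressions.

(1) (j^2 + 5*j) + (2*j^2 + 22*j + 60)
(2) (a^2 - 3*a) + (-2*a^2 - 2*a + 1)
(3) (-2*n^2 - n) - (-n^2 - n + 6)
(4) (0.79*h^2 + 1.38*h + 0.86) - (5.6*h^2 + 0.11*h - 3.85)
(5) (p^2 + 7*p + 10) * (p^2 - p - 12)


(1) = 3*j^2 + 27*j + 60
(2) = -a^2 - 5*a + 1
(3) = -n^2 - 6
(4) = -4.81*h^2 + 1.27*h + 4.71
(5) = p^4 + 6*p^3 - 9*p^2 - 94*p - 120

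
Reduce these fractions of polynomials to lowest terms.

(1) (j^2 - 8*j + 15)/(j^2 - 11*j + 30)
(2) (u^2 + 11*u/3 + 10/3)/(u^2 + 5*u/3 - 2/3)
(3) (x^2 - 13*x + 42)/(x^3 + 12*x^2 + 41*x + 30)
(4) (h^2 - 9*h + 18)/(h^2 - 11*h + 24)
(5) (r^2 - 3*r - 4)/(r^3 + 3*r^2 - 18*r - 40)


(1) = (j - 3)/(j - 6)
(2) = (3*u + 5)/(3*u - 1)
(3) = (x^2 - 13*x + 42)/(x^3 + 12*x^2 + 41*x + 30)
(4) = (h - 6)/(h - 8)
(5) = (r + 1)/(r^2 + 7*r + 10)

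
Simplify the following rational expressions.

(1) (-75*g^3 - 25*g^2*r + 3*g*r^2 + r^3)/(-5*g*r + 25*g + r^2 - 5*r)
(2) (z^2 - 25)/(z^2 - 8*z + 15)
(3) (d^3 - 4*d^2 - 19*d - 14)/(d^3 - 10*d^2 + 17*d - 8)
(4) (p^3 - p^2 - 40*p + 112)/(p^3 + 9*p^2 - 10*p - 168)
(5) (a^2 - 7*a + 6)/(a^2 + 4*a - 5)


(1) = (15*g^2 + 8*g*r + r^2)/(r - 5)
(2) = (z + 5)/(z - 3)
(3) = (d^3 - 4*d^2 - 19*d - 14)/(d^3 - 10*d^2 + 17*d - 8)
(4) = (p - 4)/(p + 6)
(5) = (a - 6)/(a + 5)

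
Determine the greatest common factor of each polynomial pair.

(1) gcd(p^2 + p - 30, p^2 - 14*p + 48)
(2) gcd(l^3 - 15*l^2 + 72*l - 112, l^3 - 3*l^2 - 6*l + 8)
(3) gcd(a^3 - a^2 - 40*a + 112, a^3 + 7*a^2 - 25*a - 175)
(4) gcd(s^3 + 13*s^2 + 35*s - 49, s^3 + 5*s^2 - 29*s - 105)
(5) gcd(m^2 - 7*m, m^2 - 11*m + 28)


(1) = 1
(2) = gcd((l - 7)*(l - 4)^2, (l - 4)*(l - 1)*(l + 2)) = l - 4
(3) = gcd((a - 4)^2*(a + 7), (a - 5)*(a + 5)*(a + 7)) = a + 7
(4) = s + 7
(5) = m - 7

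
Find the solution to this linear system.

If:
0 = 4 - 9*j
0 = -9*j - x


Then:
j = 4/9
x = -4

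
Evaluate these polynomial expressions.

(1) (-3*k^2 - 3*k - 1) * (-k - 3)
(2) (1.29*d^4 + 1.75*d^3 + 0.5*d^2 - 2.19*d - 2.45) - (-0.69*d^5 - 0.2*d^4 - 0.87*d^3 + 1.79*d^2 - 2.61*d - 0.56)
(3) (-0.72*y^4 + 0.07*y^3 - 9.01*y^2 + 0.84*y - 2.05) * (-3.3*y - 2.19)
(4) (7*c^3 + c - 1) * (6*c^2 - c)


(1) = 3*k^3 + 12*k^2 + 10*k + 3
(2) = 0.69*d^5 + 1.49*d^4 + 2.62*d^3 - 1.29*d^2 + 0.42*d - 1.89
(3) = 2.376*y^5 + 1.3458*y^4 + 29.5797*y^3 + 16.9599*y^2 + 4.9254*y + 4.4895
(4) = 42*c^5 - 7*c^4 + 6*c^3 - 7*c^2 + c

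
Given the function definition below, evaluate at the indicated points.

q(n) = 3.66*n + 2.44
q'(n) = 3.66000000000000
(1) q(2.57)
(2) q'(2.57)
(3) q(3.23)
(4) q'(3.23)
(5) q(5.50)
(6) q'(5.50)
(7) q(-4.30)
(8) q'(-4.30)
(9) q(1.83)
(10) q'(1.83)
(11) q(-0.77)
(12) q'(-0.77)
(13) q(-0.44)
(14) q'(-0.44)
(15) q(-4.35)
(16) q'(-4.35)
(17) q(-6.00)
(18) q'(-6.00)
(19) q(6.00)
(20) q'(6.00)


(1) = 11.85
(2) = 3.66
(3) = 14.26
(4) = 3.66
(5) = 22.57
(6) = 3.66
(7) = -13.30
(8) = 3.66
(9) = 9.14
(10) = 3.66
(11) = -0.38
(12) = 3.66
(13) = 0.83
(14) = 3.66
(15) = -13.48
(16) = 3.66
(17) = -19.52
(18) = 3.66
(19) = 24.40
(20) = 3.66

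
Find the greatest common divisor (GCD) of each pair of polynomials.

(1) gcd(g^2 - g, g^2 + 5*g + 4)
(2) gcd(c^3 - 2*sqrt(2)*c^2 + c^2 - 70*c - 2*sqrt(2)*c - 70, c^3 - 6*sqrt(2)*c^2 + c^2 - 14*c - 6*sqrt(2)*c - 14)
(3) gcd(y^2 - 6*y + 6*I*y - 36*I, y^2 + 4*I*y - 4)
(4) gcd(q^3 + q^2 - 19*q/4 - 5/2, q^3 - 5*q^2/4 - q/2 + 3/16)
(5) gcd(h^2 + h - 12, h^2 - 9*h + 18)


(1) = gcd(g*(g - 1), (g + 1)*(g + 4)) = 1
(2) = c^2 + c*(1 - 7*sqrt(2)) - 7*sqrt(2)
(3) = 1
(4) = gcd((q - 2)*(q + 1/2)*(q + 5/2), (q - 3/2)*(q - 1/4)*(q + 1/2)) = q + 1/2
(5) = gcd((h - 3)*(h + 4), (h - 6)*(h - 3)) = h - 3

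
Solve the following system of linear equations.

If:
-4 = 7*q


Then:
q = -4/7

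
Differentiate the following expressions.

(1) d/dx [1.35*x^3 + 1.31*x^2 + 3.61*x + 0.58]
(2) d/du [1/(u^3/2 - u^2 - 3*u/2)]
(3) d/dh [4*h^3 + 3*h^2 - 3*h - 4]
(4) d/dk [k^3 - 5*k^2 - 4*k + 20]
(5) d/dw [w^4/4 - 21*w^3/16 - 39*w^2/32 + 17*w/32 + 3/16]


(1) = 4.05*x^2 + 2.62*x + 3.61
(2) = 2*(-3*u^2 + 4*u + 3)/(u^2*(-u^2 + 2*u + 3)^2)
(3) = 12*h^2 + 6*h - 3
(4) = 3*k^2 - 10*k - 4
(5) = w^3 - 63*w^2/16 - 39*w/16 + 17/32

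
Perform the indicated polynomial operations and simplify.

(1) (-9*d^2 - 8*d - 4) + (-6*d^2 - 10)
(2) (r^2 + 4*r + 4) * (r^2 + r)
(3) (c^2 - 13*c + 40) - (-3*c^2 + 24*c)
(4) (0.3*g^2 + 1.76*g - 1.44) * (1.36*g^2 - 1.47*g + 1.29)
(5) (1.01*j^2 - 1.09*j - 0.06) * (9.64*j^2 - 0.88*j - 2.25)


(1) = -15*d^2 - 8*d - 14
(2) = r^4 + 5*r^3 + 8*r^2 + 4*r
(3) = 4*c^2 - 37*c + 40
(4) = 0.408*g^4 + 1.9526*g^3 - 4.1586*g^2 + 4.3872*g - 1.8576
(5) = 9.7364*j^4 - 11.3964*j^3 - 1.8917*j^2 + 2.5053*j + 0.135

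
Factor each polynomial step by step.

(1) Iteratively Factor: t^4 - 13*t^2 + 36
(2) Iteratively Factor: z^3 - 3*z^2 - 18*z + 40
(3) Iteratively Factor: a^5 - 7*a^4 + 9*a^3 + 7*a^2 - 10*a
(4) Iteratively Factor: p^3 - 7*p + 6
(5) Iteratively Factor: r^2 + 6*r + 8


(1) = (t + 3)*(t^3 - 3*t^2 - 4*t + 12) = (t + 2)*(t + 3)*(t^2 - 5*t + 6) = (t - 3)*(t + 2)*(t + 3)*(t - 2)
(2) = (z - 5)*(z^2 + 2*z - 8) = (z - 5)*(z + 4)*(z - 2)
(3) = (a - 1)*(a^4 - 6*a^3 + 3*a^2 + 10*a) = (a - 5)*(a - 1)*(a^3 - a^2 - 2*a) = (a - 5)*(a - 1)*(a + 1)*(a^2 - 2*a) = a*(a - 5)*(a - 1)*(a + 1)*(a - 2)
(4) = (p + 3)*(p^2 - 3*p + 2) = (p - 2)*(p + 3)*(p - 1)
(5) = (r + 4)*(r + 2)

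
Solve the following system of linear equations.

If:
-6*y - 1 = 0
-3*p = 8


Then:
p = -8/3
y = -1/6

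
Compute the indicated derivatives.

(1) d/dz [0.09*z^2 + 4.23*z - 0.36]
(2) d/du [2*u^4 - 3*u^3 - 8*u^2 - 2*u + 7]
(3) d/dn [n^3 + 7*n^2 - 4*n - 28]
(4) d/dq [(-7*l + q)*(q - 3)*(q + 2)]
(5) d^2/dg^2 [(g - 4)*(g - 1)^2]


(1) = 0.18*z + 4.23
(2) = 8*u^3 - 9*u^2 - 16*u - 2
(3) = 3*n^2 + 14*n - 4
(4) = -14*l*q + 7*l + 3*q^2 - 2*q - 6
(5) = 6*g - 12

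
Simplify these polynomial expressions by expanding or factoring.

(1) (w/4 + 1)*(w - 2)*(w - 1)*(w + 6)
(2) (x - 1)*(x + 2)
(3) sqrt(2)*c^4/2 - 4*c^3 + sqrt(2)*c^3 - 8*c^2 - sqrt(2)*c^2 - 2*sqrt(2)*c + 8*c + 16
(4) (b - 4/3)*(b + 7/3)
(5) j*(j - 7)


(1) = w^4/4 + 7*w^3/4 - w^2 - 13*w + 12
(2) = x^2 + x - 2
(3) = (c - 4*sqrt(2))*(c - sqrt(2))*(c + sqrt(2))*(sqrt(2)*c/2 + sqrt(2))
(4) = b^2 + b - 28/9
(5) = j^2 - 7*j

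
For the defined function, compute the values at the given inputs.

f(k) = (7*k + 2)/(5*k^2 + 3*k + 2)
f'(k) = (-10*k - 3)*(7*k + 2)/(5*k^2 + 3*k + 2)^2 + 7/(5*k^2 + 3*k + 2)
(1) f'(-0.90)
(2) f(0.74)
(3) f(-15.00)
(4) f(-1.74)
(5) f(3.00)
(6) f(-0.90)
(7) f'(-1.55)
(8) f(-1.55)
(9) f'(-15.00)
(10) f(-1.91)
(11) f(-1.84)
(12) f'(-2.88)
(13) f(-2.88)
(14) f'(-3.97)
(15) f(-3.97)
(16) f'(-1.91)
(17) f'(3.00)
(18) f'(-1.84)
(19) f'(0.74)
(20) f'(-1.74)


(1) = -0.21
(2) = 1.03
(3) = -0.10
(4) = -0.85
(5) = 0.41
(6) = -1.28
(7) = -0.51
(8) = -0.95
(9) = -0.01
(10) = -0.78
(11) = -0.81
(12) = -0.19
(13) = -0.52
(14) = -0.10
(15) = -0.37
(16) = -0.39
(17) = -0.12
(18) = -0.41
(19) = -0.54
(20) = -0.44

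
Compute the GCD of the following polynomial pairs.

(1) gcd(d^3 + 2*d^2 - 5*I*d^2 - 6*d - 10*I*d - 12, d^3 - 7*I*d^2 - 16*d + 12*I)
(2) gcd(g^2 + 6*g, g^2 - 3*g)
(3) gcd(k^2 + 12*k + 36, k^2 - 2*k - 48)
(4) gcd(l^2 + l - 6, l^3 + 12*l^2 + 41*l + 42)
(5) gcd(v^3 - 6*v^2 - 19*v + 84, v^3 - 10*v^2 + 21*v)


(1) = gcd((d + 2)*(d - 3*I)*(d - 2*I), (d - 3*I)*(d - 2*I)^2) = d^2 - 5*I*d - 6
(2) = gcd(g*(g + 6), g*(g - 3)) = g
(3) = k + 6
(4) = gcd((l - 2)*(l + 3), (l + 2)*(l + 3)*(l + 7)) = l + 3
(5) = v^2 - 10*v + 21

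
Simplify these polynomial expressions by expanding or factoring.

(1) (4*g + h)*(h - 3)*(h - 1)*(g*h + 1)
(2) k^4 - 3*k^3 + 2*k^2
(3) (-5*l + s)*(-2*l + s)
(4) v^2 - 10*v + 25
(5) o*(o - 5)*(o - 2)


(1) = 4*g^2*h^3 - 16*g^2*h^2 + 12*g^2*h + g*h^4 - 4*g*h^3 + 7*g*h^2 - 16*g*h + 12*g + h^3 - 4*h^2 + 3*h
(2) = k^2*(k - 2)*(k - 1)
(3) = 10*l^2 - 7*l*s + s^2
(4) = (v - 5)^2
(5) = o^3 - 7*o^2 + 10*o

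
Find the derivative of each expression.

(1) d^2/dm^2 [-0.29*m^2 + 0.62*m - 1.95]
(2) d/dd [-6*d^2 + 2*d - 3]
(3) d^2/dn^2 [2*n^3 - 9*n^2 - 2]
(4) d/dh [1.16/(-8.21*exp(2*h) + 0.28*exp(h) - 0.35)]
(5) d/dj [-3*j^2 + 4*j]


(1) = -0.580000000000000
(2) = 2 - 12*d
(3) = 12*n - 18
(4) = (19.0472*exp(h) - 0.3248)*exp(h)/(8.21*exp(2*h) - 0.28*exp(h) + 0.35)^2
(5) = 4 - 6*j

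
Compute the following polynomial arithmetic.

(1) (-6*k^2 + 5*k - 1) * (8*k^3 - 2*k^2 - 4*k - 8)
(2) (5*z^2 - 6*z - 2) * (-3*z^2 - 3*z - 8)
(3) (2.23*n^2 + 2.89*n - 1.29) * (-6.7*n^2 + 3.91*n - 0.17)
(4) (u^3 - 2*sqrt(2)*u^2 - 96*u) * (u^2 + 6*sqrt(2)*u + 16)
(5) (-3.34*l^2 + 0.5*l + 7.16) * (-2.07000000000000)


(1) = -48*k^5 + 52*k^4 + 6*k^3 + 30*k^2 - 36*k + 8
(2) = -15*z^4 + 3*z^3 - 16*z^2 + 54*z + 16
(3) = -14.941*n^4 - 10.6437*n^3 + 19.5638*n^2 - 5.5352*n + 0.2193
(4) = u^5 + 4*sqrt(2)*u^4 - 104*u^3 - 608*sqrt(2)*u^2 - 1536*u
(5) = 6.9138*l^2 - 1.035*l - 14.8212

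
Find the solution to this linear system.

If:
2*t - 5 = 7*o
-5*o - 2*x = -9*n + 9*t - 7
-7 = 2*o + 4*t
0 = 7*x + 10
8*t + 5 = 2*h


Then:
h = -19/8
n = -5855/2016
o = -17/16
t = -39/32
x = -10/7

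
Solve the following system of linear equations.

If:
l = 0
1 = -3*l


Then:
No Solution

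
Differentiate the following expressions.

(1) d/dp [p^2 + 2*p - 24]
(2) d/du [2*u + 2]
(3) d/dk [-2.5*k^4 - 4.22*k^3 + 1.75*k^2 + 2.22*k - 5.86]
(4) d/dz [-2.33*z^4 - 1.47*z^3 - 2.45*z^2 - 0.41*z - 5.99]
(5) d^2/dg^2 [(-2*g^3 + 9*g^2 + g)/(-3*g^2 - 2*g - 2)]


(1) = 2*p + 2
(2) = 2
(3) = -10.0*k^3 - 12.66*k^2 + 3.5*k + 2.22
(4) = -9.32*z^3 - 4.41*z^2 - 4.9*z - 0.41
(5) = 2*(41*g^3 + 186*g^2 + 42*g - 32)/(27*g^6 + 54*g^5 + 90*g^4 + 80*g^3 + 60*g^2 + 24*g + 8)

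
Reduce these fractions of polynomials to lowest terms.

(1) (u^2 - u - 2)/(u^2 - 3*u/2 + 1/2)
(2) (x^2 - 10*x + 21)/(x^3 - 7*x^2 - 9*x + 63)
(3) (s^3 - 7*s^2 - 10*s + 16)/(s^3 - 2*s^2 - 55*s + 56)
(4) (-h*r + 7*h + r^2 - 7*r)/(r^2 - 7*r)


(1) = (2*u^2 - 2*u - 4)/(2*u^2 - 3*u + 1)
(2) = 1/(x + 3)
(3) = (s + 2)/(s + 7)
(4) = (-h + r)/r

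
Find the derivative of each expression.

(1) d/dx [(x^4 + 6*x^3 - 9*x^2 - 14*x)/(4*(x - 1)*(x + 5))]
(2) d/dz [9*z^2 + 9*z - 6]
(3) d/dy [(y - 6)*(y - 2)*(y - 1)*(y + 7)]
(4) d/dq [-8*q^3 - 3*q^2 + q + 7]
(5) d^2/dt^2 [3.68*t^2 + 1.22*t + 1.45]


(1) = (x^5 + 9*x^4 + 14*x^3 - 56*x^2 + 45*x + 35)/(2*(x^4 + 8*x^3 + 6*x^2 - 40*x + 25))
(2) = 18*z + 9
(3) = 4*y^3 - 6*y^2 - 86*y + 128
(4) = -24*q^2 - 6*q + 1
(5) = 7.36000000000000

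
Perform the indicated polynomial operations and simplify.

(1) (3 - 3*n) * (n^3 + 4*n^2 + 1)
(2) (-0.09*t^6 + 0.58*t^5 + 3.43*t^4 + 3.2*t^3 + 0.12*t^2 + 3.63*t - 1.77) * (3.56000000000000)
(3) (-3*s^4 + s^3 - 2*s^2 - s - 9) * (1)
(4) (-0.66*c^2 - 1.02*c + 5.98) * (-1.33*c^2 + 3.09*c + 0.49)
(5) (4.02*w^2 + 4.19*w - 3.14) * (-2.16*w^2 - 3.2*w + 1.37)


(1) = -3*n^4 - 9*n^3 + 12*n^2 - 3*n + 3
(2) = -0.3204*t^6 + 2.0648*t^5 + 12.2108*t^4 + 11.392*t^3 + 0.4272*t^2 + 12.9228*t - 6.3012
(3) = -3*s^4 + s^3 - 2*s^2 - s - 9
(4) = 0.8778*c^4 - 0.6828*c^3 - 11.4286*c^2 + 17.9784*c + 2.9302
(5) = -8.6832*w^4 - 21.9144*w^3 - 1.1182*w^2 + 15.7883*w - 4.3018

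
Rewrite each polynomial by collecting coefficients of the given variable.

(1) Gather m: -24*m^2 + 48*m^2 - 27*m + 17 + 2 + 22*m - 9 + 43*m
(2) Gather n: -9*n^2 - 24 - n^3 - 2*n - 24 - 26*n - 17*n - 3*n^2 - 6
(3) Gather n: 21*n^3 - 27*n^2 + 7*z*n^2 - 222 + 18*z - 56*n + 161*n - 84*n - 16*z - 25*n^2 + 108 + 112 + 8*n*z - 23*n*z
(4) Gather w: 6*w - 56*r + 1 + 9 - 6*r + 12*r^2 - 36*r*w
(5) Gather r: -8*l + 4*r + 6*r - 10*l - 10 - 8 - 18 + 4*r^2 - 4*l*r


(1) = 24*m^2 + 38*m + 10
(2) = -n^3 - 12*n^2 - 45*n - 54
(3) = 21*n^3 + n^2*(7*z - 52) + n*(21 - 15*z) + 2*z - 2
(4) = 12*r^2 - 62*r + w*(6 - 36*r) + 10
(5) = -18*l + 4*r^2 + r*(10 - 4*l) - 36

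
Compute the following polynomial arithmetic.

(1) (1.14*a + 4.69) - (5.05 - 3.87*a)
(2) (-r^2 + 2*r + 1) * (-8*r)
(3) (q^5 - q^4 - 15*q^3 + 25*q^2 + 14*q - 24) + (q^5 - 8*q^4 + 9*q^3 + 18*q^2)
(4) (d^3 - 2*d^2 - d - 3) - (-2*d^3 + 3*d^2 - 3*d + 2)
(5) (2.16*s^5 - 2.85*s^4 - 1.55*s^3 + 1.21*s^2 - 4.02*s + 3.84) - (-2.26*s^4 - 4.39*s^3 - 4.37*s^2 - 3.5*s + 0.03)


(1) = 5.01*a - 0.36
(2) = 8*r^3 - 16*r^2 - 8*r
(3) = 2*q^5 - 9*q^4 - 6*q^3 + 43*q^2 + 14*q - 24
(4) = 3*d^3 - 5*d^2 + 2*d - 5
(5) = 2.16*s^5 - 0.59*s^4 + 2.84*s^3 + 5.58*s^2 - 0.52*s + 3.81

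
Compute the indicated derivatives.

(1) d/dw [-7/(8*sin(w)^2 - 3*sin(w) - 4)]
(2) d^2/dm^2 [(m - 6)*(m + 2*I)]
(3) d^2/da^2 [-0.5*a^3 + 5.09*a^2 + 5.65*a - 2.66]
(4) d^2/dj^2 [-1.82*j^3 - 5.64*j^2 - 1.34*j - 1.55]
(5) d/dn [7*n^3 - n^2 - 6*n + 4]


(1) = 7*(16*sin(w) - 3)*cos(w)/(3*sin(w) + 4*cos(2*w))^2
(2) = 2
(3) = 10.18 - 3.0*a
(4) = -10.92*j - 11.28
(5) = 21*n^2 - 2*n - 6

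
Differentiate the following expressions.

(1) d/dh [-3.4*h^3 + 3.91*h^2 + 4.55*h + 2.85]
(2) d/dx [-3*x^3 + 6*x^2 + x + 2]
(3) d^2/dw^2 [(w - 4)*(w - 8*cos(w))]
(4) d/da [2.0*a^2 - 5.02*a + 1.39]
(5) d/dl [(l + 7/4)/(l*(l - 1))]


(1) = -10.2*h^2 + 7.82*h + 4.55
(2) = -9*x^2 + 12*x + 1
(3) = 2*(4*w - 16)*cos(w) + 16*sin(w) + 2
(4) = 4.0*a - 5.02
(5) = (-4*l^2 - 14*l + 7)/(4*l^2*(l^2 - 2*l + 1))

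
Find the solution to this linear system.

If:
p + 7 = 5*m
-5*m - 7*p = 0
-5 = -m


Then:
No Solution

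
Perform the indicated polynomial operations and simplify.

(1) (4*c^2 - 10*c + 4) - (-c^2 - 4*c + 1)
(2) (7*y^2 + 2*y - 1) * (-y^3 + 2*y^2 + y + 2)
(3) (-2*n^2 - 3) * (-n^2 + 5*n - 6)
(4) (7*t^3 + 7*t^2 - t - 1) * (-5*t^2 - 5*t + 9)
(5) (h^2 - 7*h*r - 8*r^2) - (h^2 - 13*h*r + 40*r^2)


(1) = 5*c^2 - 6*c + 3
(2) = -7*y^5 + 12*y^4 + 12*y^3 + 14*y^2 + 3*y - 2
(3) = 2*n^4 - 10*n^3 + 15*n^2 - 15*n + 18
(4) = -35*t^5 - 70*t^4 + 33*t^3 + 73*t^2 - 4*t - 9
(5) = 6*h*r - 48*r^2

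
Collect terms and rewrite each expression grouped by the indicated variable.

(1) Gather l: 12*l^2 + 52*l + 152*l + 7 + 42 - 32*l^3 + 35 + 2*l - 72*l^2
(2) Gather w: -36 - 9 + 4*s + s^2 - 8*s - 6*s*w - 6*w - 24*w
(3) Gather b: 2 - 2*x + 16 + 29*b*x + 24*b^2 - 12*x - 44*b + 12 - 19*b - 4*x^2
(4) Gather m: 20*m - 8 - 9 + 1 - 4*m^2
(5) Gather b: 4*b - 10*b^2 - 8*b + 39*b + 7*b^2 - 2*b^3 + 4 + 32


(1) = -32*l^3 - 60*l^2 + 206*l + 84
(2) = s^2 - 4*s + w*(-6*s - 30) - 45
(3) = 24*b^2 + b*(29*x - 63) - 4*x^2 - 14*x + 30
(4) = -4*m^2 + 20*m - 16
(5) = -2*b^3 - 3*b^2 + 35*b + 36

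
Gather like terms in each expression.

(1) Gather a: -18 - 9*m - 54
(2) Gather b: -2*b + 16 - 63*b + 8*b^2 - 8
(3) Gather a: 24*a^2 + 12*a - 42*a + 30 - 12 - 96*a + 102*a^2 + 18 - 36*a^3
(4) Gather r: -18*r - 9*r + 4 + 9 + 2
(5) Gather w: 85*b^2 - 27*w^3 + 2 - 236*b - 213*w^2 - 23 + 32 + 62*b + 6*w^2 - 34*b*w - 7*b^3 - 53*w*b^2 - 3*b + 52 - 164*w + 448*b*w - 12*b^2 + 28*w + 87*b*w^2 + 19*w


(1) = -9*m - 72
(2) = 8*b^2 - 65*b + 8
(3) = -36*a^3 + 126*a^2 - 126*a + 36
(4) = 15 - 27*r
(5) = -7*b^3 + 73*b^2 - 177*b - 27*w^3 + w^2*(87*b - 207) + w*(-53*b^2 + 414*b - 117) + 63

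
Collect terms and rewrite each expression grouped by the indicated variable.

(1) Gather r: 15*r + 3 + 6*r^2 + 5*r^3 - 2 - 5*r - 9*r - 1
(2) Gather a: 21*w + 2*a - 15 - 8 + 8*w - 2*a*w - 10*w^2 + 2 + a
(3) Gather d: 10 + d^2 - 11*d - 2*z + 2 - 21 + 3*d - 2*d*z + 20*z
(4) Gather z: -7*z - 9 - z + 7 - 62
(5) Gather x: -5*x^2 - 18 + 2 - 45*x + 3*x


(1) = 5*r^3 + 6*r^2 + r
(2) = a*(3 - 2*w) - 10*w^2 + 29*w - 21
(3) = d^2 + d*(-2*z - 8) + 18*z - 9
(4) = -8*z - 64
(5) = -5*x^2 - 42*x - 16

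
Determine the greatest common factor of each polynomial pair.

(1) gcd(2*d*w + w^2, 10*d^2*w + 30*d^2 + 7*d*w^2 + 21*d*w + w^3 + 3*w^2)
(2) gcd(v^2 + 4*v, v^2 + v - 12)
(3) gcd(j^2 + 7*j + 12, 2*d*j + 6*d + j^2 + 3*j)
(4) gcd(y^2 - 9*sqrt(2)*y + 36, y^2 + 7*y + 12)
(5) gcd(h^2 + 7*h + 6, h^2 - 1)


(1) = gcd(w*(2*d + w), (2*d + w)*(5*d + w)*(w + 3)) = 2*d + w
(2) = v + 4
(3) = j + 3
(4) = gcd((y - 6*sqrt(2))*(y - 3*sqrt(2)), (y + 3)*(y + 4)) = 1
(5) = h + 1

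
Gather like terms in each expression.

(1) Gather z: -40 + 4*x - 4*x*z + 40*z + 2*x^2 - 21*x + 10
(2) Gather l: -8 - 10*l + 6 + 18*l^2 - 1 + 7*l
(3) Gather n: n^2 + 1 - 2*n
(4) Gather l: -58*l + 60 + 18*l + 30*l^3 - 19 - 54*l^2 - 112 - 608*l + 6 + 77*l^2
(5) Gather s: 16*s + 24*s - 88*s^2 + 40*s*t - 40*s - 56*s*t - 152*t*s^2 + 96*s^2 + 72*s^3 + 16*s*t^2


(1) = 2*x^2 - 17*x + z*(40 - 4*x) - 30
(2) = 18*l^2 - 3*l - 3
(3) = n^2 - 2*n + 1
(4) = 30*l^3 + 23*l^2 - 648*l - 65
(5) = 72*s^3 + s^2*(8 - 152*t) + s*(16*t^2 - 16*t)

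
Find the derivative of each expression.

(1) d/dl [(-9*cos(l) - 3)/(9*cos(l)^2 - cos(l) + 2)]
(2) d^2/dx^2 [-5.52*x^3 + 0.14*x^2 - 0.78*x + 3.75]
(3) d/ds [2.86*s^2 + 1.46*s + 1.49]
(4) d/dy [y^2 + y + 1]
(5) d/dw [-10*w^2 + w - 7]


(1) = 3*(27*sin(l)^2 - 18*cos(l) - 20)*sin(l)/(9*sin(l)^2 + cos(l) - 11)^2
(2) = 0.28 - 33.12*x
(3) = 5.72*s + 1.46
(4) = 2*y + 1
(5) = 1 - 20*w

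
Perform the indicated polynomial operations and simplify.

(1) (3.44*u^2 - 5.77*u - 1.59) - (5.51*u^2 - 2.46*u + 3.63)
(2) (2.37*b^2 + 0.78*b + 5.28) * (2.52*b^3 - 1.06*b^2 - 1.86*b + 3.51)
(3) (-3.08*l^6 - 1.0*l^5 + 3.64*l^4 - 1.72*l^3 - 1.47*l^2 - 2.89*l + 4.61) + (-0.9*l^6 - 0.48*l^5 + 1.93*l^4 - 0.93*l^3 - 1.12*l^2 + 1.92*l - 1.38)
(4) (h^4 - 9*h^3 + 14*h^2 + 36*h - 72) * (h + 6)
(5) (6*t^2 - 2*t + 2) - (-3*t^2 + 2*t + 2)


(1) = -2.07*u^2 - 3.31*u - 5.22
(2) = 5.9724*b^5 - 0.5466*b^4 + 8.0706*b^3 + 1.2711*b^2 - 7.083*b + 18.5328
(3) = -3.98*l^6 - 1.48*l^5 + 5.57*l^4 - 2.65*l^3 - 2.59*l^2 - 0.97*l + 3.23
(4) = h^5 - 3*h^4 - 40*h^3 + 120*h^2 + 144*h - 432
(5) = 9*t^2 - 4*t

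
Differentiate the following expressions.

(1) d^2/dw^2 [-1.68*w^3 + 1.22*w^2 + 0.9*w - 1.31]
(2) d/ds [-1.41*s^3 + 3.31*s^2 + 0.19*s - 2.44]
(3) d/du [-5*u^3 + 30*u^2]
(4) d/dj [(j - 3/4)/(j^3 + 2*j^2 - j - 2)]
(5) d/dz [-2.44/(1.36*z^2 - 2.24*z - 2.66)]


(1) = 2.44 - 10.08*w
(2) = -4.23*s^2 + 6.62*s + 0.19
(3) = 15*u*(4 - u)
(4) = (-8*j^3 + j^2 + 12*j - 11)/(4*(j^6 + 4*j^5 + 2*j^4 - 8*j^3 - 7*j^2 + 4*j + 4))
(5) = (6.6368*z - 5.4656)/(-1.36*z^2 + 2.24*z + 2.66)^2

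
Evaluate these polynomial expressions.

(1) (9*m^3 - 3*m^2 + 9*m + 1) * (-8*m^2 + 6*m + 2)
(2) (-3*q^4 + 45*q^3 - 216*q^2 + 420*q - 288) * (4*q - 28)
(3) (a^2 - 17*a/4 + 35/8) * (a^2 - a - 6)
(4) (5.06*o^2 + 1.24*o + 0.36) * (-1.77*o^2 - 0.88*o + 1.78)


(1) = -72*m^5 + 78*m^4 - 72*m^3 + 40*m^2 + 24*m + 2
(2) = -12*q^5 + 264*q^4 - 2124*q^3 + 7728*q^2 - 12912*q + 8064
(3) = a^4 - 21*a^3/4 + 21*a^2/8 + 169*a/8 - 105/4
(4) = -8.9562*o^4 - 6.6476*o^3 + 7.2784*o^2 + 1.8904*o + 0.6408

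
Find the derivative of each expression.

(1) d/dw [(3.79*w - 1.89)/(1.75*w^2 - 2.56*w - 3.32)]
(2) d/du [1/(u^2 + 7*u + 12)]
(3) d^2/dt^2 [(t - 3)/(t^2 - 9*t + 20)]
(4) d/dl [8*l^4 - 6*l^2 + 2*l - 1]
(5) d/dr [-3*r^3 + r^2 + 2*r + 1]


(1) = (-6.6325*w^2 + 6.615*w - 17.4212)/(3.0625*w^4 - 8.96*w^3 - 5.0664*w^2 + 16.9984*w + 11.0224)
(2) = (-2*u - 7)/(u^2 + 7*u + 12)^2
(3) = 2*(3*(4 - t)*(t^2 - 9*t + 20) + (t - 3)*(2*t - 9)^2)/(t^2 - 9*t + 20)^3
(4) = 32*l^3 - 12*l + 2
(5) = -9*r^2 + 2*r + 2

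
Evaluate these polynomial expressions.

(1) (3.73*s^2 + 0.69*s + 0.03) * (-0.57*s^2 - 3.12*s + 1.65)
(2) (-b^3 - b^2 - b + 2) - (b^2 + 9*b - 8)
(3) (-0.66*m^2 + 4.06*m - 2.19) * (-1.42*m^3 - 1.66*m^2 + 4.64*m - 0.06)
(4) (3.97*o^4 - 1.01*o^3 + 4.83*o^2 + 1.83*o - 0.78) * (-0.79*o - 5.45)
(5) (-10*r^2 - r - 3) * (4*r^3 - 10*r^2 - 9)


(1) = -2.1261*s^4 - 12.0309*s^3 + 3.9846*s^2 + 1.0449*s + 0.0495
(2) = -b^3 - 2*b^2 - 10*b + 10
(3) = 0.9372*m^5 - 4.6696*m^4 - 6.6922*m^3 + 22.5134*m^2 - 10.4052*m + 0.1314
(4) = -3.1363*o^5 - 20.8386*o^4 + 1.6888*o^3 - 27.7692*o^2 - 9.3573*o + 4.251
(5) = -40*r^5 + 96*r^4 - 2*r^3 + 120*r^2 + 9*r + 27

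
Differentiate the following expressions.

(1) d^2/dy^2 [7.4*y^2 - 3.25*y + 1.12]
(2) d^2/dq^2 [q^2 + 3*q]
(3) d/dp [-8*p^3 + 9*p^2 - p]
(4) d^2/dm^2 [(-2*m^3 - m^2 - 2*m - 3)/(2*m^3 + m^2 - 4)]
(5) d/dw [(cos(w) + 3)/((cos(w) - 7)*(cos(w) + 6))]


(1) = 14.8000000000000
(2) = 2
(3) = -24*p^2 + 18*p - 1
(4) = 2*(-24*m^5 - 180*m^4 - 114*m^3 - 117*m^2 - 192*m - 28)/(8*m^9 + 12*m^8 + 6*m^7 - 47*m^6 - 48*m^5 - 12*m^4 + 96*m^3 + 48*m^2 - 64)
(5) = (cos(w)^2 + 6*cos(w) + 39)*sin(w)/((cos(w) - 7)^2*(cos(w) + 6)^2)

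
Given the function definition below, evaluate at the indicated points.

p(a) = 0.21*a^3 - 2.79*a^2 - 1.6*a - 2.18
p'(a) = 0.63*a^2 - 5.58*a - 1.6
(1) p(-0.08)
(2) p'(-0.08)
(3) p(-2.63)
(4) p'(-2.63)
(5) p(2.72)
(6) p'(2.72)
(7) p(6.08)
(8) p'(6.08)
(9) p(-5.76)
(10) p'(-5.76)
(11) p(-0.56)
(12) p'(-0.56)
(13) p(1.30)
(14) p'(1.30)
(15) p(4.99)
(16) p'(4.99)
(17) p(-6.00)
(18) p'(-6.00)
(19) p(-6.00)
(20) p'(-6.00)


(1) = -2.07
(2) = -1.15
(3) = -21.09
(4) = 17.43
(5) = -22.95
(6) = -12.12
(7) = -67.85
(8) = -12.24
(9) = -125.66
(10) = 51.44
(11) = -2.20
(12) = 1.72
(13) = -8.51
(14) = -7.79
(15) = -53.54
(16) = -13.76
(17) = -138.38
(18) = 54.56
(19) = -138.38
(20) = 54.56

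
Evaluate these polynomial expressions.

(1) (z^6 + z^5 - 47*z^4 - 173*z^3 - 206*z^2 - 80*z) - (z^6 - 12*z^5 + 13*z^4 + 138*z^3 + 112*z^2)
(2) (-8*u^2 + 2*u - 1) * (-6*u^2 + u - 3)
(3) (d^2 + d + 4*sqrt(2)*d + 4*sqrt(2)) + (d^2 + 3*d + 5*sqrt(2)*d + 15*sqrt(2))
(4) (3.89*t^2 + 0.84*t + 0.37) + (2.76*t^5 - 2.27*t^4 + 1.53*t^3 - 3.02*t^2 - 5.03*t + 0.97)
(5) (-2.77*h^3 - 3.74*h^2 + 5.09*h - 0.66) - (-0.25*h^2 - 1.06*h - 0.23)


(1) = 13*z^5 - 60*z^4 - 311*z^3 - 318*z^2 - 80*z
(2) = 48*u^4 - 20*u^3 + 32*u^2 - 7*u + 3
(3) = 2*d^2 + 4*d + 9*sqrt(2)*d + 19*sqrt(2)
(4) = 2.76*t^5 - 2.27*t^4 + 1.53*t^3 + 0.87*t^2 - 4.19*t + 1.34
(5) = -2.77*h^3 - 3.49*h^2 + 6.15*h - 0.43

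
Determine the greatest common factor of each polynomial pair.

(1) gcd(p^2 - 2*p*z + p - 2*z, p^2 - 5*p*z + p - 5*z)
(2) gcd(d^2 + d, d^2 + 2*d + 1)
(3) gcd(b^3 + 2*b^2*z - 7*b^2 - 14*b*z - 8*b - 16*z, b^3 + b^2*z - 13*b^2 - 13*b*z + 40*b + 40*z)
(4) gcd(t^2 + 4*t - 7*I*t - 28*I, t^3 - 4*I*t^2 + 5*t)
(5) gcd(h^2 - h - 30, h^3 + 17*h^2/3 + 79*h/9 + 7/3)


(1) = p + 1
(2) = gcd(d*(d + 1), (d + 1)^2) = d + 1
(3) = b - 8
(4) = 1
(5) = 1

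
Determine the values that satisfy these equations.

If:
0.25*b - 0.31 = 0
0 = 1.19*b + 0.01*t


Then:
b = 1.24
t = -147.56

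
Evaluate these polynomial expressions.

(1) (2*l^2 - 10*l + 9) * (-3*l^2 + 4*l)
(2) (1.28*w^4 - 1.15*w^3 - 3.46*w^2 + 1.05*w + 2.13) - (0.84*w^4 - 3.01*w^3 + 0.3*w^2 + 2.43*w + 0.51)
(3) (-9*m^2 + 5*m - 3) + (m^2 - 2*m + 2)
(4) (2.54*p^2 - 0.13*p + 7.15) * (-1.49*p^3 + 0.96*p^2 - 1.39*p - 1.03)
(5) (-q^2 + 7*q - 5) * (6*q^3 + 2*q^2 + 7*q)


(1) = -6*l^4 + 38*l^3 - 67*l^2 + 36*l
(2) = 0.44*w^4 + 1.86*w^3 - 3.76*w^2 - 1.38*w + 1.62
(3) = -8*m^2 + 3*m - 1
(4) = -3.7846*p^5 + 2.6321*p^4 - 14.3089*p^3 + 4.4285*p^2 - 9.8046*p - 7.3645
(5) = -6*q^5 + 40*q^4 - 23*q^3 + 39*q^2 - 35*q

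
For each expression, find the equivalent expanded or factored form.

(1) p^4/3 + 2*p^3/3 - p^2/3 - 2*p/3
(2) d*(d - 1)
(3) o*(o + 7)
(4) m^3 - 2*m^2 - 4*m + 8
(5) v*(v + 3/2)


(1) = p*(p/3 + 1/3)*(p - 1)*(p + 2)
(2) = d^2 - d
(3) = o^2 + 7*o
(4) = (m - 2)^2*(m + 2)
(5) = v^2 + 3*v/2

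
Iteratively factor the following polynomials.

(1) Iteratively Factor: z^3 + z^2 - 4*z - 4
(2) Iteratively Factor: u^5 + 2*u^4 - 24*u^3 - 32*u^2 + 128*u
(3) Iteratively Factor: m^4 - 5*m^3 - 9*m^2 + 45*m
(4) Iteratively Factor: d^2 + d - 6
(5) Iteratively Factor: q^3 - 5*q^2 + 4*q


(1) = (z + 1)*(z^2 - 4) = (z + 1)*(z + 2)*(z - 2)
(2) = (u + 4)*(u^4 - 2*u^3 - 16*u^2 + 32*u) = u*(u + 4)*(u^3 - 2*u^2 - 16*u + 32) = u*(u - 2)*(u + 4)*(u^2 - 16) = u*(u - 2)*(u + 4)^2*(u - 4)
(3) = (m + 3)*(m^3 - 8*m^2 + 15*m) = (m - 3)*(m + 3)*(m^2 - 5*m) = m*(m - 3)*(m + 3)*(m - 5)
(4) = (d - 2)*(d + 3)
(5) = (q)*(q^2 - 5*q + 4) = q*(q - 4)*(q - 1)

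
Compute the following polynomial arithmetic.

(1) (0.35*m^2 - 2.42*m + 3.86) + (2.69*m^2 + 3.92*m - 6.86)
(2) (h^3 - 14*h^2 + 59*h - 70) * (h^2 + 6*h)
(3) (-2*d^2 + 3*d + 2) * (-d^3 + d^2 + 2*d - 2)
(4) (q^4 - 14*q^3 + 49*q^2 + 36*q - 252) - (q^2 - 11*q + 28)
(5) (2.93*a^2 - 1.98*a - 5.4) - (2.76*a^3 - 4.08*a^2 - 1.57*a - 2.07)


(1) = 3.04*m^2 + 1.5*m - 3.0
(2) = h^5 - 8*h^4 - 25*h^3 + 284*h^2 - 420*h
(3) = 2*d^5 - 5*d^4 - 3*d^3 + 12*d^2 - 2*d - 4
(4) = q^4 - 14*q^3 + 48*q^2 + 47*q - 280
(5) = -2.76*a^3 + 7.01*a^2 - 0.41*a - 3.33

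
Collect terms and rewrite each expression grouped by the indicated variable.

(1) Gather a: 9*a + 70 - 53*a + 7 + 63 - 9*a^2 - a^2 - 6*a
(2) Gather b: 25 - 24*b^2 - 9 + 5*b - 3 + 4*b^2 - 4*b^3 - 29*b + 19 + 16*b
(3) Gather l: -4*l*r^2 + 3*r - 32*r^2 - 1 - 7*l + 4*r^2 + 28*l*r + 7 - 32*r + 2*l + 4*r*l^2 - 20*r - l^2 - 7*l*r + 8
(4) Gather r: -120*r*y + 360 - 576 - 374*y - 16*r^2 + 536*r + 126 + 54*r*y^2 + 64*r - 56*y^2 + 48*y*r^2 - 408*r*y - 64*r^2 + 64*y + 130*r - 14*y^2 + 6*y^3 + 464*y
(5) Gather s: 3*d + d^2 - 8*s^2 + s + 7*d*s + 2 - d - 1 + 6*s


(1) = -10*a^2 - 50*a + 140
(2) = -4*b^3 - 20*b^2 - 8*b + 32
(3) = l^2*(4*r - 1) + l*(-4*r^2 + 21*r - 5) - 28*r^2 - 49*r + 14
(4) = r^2*(48*y - 80) + r*(54*y^2 - 528*y + 730) + 6*y^3 - 70*y^2 + 154*y - 90
(5) = d^2 + 2*d - 8*s^2 + s*(7*d + 7) + 1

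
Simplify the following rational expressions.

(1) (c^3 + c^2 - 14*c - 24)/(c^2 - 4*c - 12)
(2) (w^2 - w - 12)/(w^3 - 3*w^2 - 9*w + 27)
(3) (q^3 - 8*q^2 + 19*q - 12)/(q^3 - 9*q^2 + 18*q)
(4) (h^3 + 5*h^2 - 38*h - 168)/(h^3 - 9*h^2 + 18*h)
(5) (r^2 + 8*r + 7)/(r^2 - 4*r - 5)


(1) = (c^2 - c - 12)/(c - 6)
(2) = (w - 4)/(w^2 - 6*w + 9)
(3) = (q^2 - 5*q + 4)/(q^2 - 6*q)
(4) = (h^2 + 11*h + 28)/(h^2 - 3*h)
(5) = (r + 7)/(r - 5)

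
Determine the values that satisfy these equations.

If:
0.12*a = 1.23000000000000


Then:
a = 10.25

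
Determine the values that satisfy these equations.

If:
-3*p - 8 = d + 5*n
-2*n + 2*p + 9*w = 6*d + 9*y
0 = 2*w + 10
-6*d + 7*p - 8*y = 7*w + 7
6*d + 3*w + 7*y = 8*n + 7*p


Then:
d = 3669/310
n = 229/62
p = -1979/155
w = -5
y = -513/31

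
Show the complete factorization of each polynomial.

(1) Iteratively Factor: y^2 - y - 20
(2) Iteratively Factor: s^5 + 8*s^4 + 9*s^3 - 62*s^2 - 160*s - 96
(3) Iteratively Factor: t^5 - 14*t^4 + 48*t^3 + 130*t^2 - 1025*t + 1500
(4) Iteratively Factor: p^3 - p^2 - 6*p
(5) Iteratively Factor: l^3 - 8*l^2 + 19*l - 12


(1) = (y + 4)*(y - 5)
(2) = (s - 3)*(s^4 + 11*s^3 + 42*s^2 + 64*s + 32) = (s - 3)*(s + 1)*(s^3 + 10*s^2 + 32*s + 32) = (s - 3)*(s + 1)*(s + 2)*(s^2 + 8*s + 16) = (s - 3)*(s + 1)*(s + 2)*(s + 4)*(s + 4)
(3) = (t + 4)*(t^4 - 18*t^3 + 120*t^2 - 350*t + 375) = (t - 5)*(t + 4)*(t^3 - 13*t^2 + 55*t - 75) = (t - 5)*(t - 3)*(t + 4)*(t^2 - 10*t + 25) = (t - 5)^2*(t - 3)*(t + 4)*(t - 5)
(4) = (p + 2)*(p^2 - 3*p) = (p - 3)*(p + 2)*(p)
(5) = (l - 1)*(l^2 - 7*l + 12) = (l - 4)*(l - 1)*(l - 3)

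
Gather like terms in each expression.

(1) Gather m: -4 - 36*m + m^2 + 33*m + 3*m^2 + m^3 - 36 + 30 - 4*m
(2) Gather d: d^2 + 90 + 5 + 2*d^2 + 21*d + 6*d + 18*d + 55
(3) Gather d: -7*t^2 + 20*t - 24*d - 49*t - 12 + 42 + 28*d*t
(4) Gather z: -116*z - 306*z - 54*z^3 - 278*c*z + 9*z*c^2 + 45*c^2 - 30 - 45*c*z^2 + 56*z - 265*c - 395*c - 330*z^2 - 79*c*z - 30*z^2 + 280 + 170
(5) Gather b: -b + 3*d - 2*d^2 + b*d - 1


(1) = m^3 + 4*m^2 - 7*m - 10
(2) = 3*d^2 + 45*d + 150
(3) = d*(28*t - 24) - 7*t^2 - 29*t + 30
(4) = 45*c^2 - 660*c - 54*z^3 + z^2*(-45*c - 360) + z*(9*c^2 - 357*c - 366) + 420
(5) = b*(d - 1) - 2*d^2 + 3*d - 1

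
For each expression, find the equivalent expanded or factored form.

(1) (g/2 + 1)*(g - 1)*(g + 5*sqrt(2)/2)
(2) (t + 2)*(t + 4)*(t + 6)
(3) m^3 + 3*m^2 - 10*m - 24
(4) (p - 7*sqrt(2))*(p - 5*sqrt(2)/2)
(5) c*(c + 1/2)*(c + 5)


(1) = g^3/2 + g^2/2 + 5*sqrt(2)*g^2/4 - g + 5*sqrt(2)*g/4 - 5*sqrt(2)/2
(2) = t^3 + 12*t^2 + 44*t + 48
(3) = (m - 3)*(m + 2)*(m + 4)
(4) = p^2 - 19*sqrt(2)*p/2 + 35
(5) = c^3 + 11*c^2/2 + 5*c/2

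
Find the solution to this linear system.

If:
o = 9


Then:
o = 9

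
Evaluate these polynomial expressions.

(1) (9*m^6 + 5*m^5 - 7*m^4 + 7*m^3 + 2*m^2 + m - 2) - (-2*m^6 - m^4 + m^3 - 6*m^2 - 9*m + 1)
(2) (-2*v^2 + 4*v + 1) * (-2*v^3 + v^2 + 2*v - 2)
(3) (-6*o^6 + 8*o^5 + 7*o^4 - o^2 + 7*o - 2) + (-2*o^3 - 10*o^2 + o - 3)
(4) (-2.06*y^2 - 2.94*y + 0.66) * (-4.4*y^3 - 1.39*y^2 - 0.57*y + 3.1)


(1) = 11*m^6 + 5*m^5 - 6*m^4 + 6*m^3 + 8*m^2 + 10*m - 3
(2) = 4*v^5 - 10*v^4 - 2*v^3 + 13*v^2 - 6*v - 2
(3) = -6*o^6 + 8*o^5 + 7*o^4 - 2*o^3 - 11*o^2 + 8*o - 5
(4) = 9.064*y^5 + 15.7994*y^4 + 2.3568*y^3 - 5.6276*y^2 - 9.4902*y + 2.046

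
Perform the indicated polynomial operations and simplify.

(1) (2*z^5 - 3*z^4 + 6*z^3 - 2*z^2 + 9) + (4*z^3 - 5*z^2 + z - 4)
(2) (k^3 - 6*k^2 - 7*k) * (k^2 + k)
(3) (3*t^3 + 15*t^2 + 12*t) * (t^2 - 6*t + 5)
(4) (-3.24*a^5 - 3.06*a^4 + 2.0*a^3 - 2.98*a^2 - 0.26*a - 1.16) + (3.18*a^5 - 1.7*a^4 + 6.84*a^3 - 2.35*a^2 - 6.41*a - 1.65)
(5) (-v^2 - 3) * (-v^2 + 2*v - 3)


(1) = 2*z^5 - 3*z^4 + 10*z^3 - 7*z^2 + z + 5
(2) = k^5 - 5*k^4 - 13*k^3 - 7*k^2
(3) = 3*t^5 - 3*t^4 - 63*t^3 + 3*t^2 + 60*t
(4) = -0.06*a^5 - 4.76*a^4 + 8.84*a^3 - 5.33*a^2 - 6.67*a - 2.81
(5) = v^4 - 2*v^3 + 6*v^2 - 6*v + 9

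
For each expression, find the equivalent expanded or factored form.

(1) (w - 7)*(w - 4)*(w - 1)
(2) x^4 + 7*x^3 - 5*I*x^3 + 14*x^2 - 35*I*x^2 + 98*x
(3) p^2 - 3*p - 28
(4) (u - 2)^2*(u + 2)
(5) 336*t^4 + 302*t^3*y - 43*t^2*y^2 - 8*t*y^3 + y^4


(1) = w^3 - 12*w^2 + 39*w - 28
(2) = x*(x + 7)*(x - 7*I)*(x + 2*I)
(3) = (p - 7)*(p + 4)
(4) = u^3 - 2*u^2 - 4*u + 8
(5) = (-8*t + y)*(-7*t + y)*(t + y)*(6*t + y)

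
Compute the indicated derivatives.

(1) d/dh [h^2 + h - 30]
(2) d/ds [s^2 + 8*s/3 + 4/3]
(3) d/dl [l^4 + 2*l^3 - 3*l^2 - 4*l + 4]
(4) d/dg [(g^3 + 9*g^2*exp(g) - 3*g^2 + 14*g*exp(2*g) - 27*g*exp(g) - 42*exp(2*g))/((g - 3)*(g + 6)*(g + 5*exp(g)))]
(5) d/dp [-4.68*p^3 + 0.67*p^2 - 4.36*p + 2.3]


(1) = 2*h + 1
(2) = 2*s + 8/3
(3) = 4*l^3 + 6*l^2 - 6*l - 4
(4) = 2*(2*g^3*exp(g) + 14*g^2*exp(2*g) + 10*g^2*exp(g) + 3*g^2 + 35*g*exp(3*g) + 70*g*exp(2*g) + 30*g*exp(g) + 175*exp(3*g) + 93*exp(2*g))/(g^4 + 10*g^3*exp(g) + 12*g^3 + 25*g^2*exp(2*g) + 120*g^2*exp(g) + 36*g^2 + 300*g*exp(2*g) + 360*g*exp(g) + 900*exp(2*g))
(5) = -14.04*p^2 + 1.34*p - 4.36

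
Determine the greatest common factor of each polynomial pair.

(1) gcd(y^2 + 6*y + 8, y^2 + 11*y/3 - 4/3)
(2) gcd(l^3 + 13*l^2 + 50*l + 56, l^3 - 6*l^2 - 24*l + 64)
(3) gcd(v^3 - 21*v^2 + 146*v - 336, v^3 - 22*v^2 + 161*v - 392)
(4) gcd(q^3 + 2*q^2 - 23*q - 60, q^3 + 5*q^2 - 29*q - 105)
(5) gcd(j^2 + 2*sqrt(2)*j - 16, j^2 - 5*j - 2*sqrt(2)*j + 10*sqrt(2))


(1) = y + 4
(2) = gcd((l + 2)*(l + 4)*(l + 7), (l - 8)*(l - 2)*(l + 4)) = l + 4
(3) = gcd((v - 8)*(v - 7)*(v - 6), (v - 8)*(v - 7)^2) = v^2 - 15*v + 56
(4) = q^2 - 2*q - 15
(5) = j - 2*sqrt(2)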